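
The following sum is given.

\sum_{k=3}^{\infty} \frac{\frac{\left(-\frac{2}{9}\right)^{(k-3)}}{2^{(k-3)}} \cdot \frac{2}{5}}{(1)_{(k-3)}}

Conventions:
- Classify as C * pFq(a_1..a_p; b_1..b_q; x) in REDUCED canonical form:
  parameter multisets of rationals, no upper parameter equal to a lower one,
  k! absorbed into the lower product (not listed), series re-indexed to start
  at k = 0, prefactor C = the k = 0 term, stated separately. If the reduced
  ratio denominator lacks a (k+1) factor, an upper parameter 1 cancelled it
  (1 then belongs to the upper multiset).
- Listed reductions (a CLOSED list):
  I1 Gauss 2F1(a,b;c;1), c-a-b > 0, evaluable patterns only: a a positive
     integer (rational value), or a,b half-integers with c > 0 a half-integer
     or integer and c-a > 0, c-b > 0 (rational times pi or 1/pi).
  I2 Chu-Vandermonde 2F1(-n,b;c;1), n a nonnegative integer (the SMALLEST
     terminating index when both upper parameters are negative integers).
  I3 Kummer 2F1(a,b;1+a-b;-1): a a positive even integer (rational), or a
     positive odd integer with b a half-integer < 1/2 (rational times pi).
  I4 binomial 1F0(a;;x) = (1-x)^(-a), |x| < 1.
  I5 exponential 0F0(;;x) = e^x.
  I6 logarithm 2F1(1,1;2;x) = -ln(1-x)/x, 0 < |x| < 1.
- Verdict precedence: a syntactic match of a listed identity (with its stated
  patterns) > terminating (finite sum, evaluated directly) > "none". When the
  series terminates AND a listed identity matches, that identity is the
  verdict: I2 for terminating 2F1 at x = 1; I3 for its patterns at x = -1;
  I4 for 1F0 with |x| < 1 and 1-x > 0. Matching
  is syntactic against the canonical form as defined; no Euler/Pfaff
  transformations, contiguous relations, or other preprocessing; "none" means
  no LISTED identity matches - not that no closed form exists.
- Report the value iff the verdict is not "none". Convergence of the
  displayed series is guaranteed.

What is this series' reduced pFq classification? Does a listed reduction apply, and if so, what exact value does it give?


Structural cue: t_0 = \frac{2}{5} here, and (1)_k (C = 2/5, x = -1/9) is k! itself.
Step ratio: r(k) = -\frac{1}{9} * 1 / [(k+1)] ; factor over Q: parameters, x = -\frac{1}{9}, and C = \frac{2}{5}.

Canonical form: C = \frac{2}{5} times 0F0 with upper {-}, lower {-}, x = -\frac{1}{9}. Verdict: the exponential series (I5) fires (the 0F0 exponential series at x = -\frac{1}{9}). Value: \frac{2}{5} \cdot e^{-\frac{1}{9}}.


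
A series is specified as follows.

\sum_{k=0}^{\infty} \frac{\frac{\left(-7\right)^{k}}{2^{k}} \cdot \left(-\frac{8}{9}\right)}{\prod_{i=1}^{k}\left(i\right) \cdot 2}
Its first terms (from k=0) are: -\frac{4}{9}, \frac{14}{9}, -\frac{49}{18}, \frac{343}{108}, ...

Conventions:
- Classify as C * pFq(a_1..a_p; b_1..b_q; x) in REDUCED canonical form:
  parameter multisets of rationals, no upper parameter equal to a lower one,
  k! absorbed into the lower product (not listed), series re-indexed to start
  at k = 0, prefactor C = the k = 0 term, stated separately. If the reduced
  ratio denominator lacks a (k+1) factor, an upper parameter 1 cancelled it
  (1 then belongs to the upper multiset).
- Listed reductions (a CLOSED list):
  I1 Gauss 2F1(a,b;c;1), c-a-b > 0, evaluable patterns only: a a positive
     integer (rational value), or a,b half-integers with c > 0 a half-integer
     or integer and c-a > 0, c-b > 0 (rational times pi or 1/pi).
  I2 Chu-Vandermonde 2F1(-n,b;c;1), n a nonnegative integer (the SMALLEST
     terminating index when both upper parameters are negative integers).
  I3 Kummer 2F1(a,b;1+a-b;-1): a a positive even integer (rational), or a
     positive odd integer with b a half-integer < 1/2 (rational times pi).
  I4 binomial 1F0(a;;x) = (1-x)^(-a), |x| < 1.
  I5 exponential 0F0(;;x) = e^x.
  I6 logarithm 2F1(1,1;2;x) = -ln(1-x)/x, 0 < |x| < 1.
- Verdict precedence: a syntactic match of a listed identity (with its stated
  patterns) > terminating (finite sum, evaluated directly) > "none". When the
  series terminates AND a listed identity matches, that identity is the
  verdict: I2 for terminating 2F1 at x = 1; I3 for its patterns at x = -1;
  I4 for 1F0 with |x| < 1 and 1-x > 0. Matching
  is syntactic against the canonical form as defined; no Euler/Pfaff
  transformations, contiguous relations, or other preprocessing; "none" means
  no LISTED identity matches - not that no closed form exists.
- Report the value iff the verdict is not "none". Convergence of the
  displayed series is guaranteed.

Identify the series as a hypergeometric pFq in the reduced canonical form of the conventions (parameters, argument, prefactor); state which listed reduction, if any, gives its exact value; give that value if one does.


Prefactor -\frac{4}{9}, argument -\frac{7}{2}: 0F0 with upper {-} over lower {-}. Verdict: the I5 exponential reduction matches (the 0F0 exponential series at x = -\frac{7}{2}). Exact value: \left(-\frac{4}{9}\right) \cdot e^{-\frac{7}{2}}.

Structural cue: from the first term -\frac{4}{9}: the product of the first k integers (prefactor -4/9) is k!.
Ratio: r(k) = -\frac{7}{2} * 1 / [(k+1)] - rational; roots negated = parameters, x = -\frac{7}{2}, C = -\frac{4}{9}.


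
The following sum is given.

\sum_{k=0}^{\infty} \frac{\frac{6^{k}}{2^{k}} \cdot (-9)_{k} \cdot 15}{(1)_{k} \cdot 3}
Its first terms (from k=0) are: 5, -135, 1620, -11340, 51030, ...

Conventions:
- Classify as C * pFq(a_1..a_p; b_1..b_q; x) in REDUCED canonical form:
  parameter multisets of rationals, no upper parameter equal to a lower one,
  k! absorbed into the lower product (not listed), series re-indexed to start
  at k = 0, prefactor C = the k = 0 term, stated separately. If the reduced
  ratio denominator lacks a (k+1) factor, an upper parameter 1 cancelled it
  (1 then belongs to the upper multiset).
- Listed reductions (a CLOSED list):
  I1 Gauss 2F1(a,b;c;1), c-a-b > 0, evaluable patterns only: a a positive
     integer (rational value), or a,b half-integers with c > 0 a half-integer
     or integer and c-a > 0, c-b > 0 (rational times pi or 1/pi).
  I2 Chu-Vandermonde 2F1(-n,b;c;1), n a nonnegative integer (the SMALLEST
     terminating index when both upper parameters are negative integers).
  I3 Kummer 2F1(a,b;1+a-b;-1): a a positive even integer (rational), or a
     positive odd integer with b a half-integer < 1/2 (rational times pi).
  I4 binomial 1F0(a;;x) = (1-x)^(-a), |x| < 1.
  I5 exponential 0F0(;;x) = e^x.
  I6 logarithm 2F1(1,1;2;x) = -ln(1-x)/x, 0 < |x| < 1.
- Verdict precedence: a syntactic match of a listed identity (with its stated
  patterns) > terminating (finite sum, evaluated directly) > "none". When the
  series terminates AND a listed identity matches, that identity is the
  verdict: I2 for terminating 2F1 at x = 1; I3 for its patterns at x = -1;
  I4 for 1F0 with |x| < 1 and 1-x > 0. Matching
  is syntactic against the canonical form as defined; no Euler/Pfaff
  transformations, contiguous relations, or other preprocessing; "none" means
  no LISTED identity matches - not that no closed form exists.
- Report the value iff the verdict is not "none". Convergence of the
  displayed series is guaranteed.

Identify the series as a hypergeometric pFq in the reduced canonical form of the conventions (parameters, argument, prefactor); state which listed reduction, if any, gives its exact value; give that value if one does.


Classification (C = 5): 1F0 with upper {-9}, lower {-}, argument x = 3. Verdict: terminating - upper parameter -9 makes this a finite sum (last index 9), evaluated exactly. Hence: -2560.

Key observation: t_0 being 5, the constant factors (C = 5, x = 3) combine into one prefactor.
Ratio: r(k) = 3 * (k-9) / [(k+1)] - rational; roots negated = parameters, x = 3, C = 5.


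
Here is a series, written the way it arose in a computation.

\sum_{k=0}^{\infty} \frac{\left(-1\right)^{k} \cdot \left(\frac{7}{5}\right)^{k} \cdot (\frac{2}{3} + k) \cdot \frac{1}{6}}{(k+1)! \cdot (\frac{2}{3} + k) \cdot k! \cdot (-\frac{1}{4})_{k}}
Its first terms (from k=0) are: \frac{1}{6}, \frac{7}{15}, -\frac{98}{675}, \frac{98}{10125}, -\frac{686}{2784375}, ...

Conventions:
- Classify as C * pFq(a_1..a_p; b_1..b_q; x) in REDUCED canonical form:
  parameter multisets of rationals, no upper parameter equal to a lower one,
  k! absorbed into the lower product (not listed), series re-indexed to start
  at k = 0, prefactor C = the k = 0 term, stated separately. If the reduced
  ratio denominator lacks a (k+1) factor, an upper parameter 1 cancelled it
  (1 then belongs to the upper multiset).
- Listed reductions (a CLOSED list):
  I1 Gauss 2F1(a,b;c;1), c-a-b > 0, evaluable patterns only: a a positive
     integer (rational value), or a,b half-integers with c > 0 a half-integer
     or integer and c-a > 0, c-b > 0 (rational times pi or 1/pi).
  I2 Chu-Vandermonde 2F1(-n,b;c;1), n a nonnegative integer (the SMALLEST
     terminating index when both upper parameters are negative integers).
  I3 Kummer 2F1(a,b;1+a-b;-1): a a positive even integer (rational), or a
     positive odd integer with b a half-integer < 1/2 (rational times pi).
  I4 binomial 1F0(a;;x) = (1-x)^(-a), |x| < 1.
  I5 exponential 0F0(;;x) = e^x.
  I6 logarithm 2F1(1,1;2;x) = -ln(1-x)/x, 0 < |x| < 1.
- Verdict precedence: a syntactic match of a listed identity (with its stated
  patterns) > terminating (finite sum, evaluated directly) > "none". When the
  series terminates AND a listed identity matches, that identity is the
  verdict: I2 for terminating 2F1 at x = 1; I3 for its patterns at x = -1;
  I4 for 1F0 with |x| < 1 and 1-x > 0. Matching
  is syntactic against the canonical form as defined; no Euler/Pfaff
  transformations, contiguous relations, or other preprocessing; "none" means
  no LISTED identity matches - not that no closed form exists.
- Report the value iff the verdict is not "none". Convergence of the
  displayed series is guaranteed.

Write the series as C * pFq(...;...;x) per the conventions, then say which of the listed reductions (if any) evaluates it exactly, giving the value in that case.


The series (x = -\frac{7}{5}) is 0F2: upper {-}, lower {-\frac{1}{4}, 2}, prefactor \frac{1}{6}. Verdict: no listed reduction: x = -\frac{7}{5} and upper {-} fail every I1-I6 pattern.

First insight: t_0 being \frac{1}{6}, the denominator's factorial ratio (C = 1/6) is a lower Pochhammer.
Consecutive-term ratio: r(k) = -\frac{7}{5} * 1 / [(k-\frac{1}{4}) (k+2) (k+1)] - rational in k. x = -\frac{7}{5}; t_0 = \frac{1}{6}; negate the roots.


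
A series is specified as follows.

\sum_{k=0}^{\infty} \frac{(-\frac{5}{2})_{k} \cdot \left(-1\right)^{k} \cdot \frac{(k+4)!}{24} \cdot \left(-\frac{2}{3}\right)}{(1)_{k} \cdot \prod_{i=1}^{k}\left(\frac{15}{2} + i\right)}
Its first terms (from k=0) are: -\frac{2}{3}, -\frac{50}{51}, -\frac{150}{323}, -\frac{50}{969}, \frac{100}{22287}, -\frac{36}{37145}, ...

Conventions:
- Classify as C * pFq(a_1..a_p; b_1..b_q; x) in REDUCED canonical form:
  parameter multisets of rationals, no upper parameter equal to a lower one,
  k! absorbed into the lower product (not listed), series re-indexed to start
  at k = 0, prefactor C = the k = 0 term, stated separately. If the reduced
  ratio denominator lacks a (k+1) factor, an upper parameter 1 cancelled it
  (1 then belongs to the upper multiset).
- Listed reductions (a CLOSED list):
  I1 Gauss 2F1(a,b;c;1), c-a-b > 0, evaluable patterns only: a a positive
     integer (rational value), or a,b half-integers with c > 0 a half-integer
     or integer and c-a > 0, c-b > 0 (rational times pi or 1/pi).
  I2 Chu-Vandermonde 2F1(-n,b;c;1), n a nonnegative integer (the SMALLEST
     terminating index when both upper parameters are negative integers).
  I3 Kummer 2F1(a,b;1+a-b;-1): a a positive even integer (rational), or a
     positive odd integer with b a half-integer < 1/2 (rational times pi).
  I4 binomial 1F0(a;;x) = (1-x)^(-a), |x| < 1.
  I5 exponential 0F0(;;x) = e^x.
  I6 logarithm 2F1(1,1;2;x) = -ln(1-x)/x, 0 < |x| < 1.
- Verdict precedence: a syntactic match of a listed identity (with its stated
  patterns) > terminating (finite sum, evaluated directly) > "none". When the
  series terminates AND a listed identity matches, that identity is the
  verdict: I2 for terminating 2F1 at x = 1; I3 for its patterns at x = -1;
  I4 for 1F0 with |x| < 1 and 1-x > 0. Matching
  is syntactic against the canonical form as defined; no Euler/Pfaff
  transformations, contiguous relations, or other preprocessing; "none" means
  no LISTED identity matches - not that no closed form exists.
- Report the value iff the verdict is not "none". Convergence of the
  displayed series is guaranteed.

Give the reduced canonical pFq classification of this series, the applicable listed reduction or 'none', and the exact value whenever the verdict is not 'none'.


Structural cue: t_0 being -\frac{2}{3}, the lower running product (C = -2/3, x = -1) is a rising factorial.
Adjacent-term ratio: r(k) = -1 * (k-\frac{5}{2}) (k+5) / [(k+\frac{17}{2}) (k+1)] ; factor over Q: parameters, x = -1, and C = -\frac{2}{3}.

The series (x = -1) is 2F1: upper {-\frac{5}{2}, 5}, lower {\frac{17}{2}}, prefactor -\frac{2}{3}. Verdict at x = -1: the Kummer evaluation I3 matches (x = -1; c = \frac{17}{2} equals 1+a-b for upper {-\frac{5}{2}, 5}: listed pattern). Sum: \left(-\frac{45045}{65536}\right) \cdot \pi.


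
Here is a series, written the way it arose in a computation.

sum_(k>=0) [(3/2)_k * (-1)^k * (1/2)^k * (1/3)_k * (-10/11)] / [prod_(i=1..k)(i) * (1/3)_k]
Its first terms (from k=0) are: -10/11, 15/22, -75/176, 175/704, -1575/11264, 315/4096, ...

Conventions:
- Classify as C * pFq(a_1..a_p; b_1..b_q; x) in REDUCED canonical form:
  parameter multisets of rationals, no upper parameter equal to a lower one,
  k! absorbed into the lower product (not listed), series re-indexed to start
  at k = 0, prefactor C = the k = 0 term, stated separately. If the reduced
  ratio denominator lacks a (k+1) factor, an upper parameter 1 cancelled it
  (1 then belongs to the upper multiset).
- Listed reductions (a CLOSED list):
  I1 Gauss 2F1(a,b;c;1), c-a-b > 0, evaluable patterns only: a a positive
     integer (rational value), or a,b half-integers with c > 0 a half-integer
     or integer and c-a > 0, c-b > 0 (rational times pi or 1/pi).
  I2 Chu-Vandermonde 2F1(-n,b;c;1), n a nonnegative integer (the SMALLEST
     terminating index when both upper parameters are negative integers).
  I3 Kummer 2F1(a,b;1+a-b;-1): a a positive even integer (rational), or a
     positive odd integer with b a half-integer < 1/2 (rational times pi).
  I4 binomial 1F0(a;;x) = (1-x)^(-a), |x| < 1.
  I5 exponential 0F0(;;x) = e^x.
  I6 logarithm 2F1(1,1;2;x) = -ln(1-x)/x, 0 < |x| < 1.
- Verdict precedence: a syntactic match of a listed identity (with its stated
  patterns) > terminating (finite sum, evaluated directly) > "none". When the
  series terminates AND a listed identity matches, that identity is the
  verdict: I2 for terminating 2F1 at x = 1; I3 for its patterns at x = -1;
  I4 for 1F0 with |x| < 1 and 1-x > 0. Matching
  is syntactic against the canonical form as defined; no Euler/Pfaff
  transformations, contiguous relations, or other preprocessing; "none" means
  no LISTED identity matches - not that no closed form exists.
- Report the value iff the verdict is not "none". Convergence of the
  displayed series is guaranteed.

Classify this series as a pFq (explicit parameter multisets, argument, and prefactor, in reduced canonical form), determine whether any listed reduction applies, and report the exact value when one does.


At argument -1/2: a 1F0 with upper {3/2}, lower {-}, scaled by C = -10/11. Verdict at x = -1/2: binomial (I4) matches (the 1F0 binomial series: exponent -3/2, x = -1/2). Value: (-10/11) * (3/2)^(-3/2).

Key step: x = (-1/2) and the product of the first k integers (prefactor -10/11) is k!.
Adjacent-term ratio: r(k) = (-1/2) * (k+3/2) / [(k+1)] - rational; roots negated = parameters, x = (-1/2), C = -10/11.


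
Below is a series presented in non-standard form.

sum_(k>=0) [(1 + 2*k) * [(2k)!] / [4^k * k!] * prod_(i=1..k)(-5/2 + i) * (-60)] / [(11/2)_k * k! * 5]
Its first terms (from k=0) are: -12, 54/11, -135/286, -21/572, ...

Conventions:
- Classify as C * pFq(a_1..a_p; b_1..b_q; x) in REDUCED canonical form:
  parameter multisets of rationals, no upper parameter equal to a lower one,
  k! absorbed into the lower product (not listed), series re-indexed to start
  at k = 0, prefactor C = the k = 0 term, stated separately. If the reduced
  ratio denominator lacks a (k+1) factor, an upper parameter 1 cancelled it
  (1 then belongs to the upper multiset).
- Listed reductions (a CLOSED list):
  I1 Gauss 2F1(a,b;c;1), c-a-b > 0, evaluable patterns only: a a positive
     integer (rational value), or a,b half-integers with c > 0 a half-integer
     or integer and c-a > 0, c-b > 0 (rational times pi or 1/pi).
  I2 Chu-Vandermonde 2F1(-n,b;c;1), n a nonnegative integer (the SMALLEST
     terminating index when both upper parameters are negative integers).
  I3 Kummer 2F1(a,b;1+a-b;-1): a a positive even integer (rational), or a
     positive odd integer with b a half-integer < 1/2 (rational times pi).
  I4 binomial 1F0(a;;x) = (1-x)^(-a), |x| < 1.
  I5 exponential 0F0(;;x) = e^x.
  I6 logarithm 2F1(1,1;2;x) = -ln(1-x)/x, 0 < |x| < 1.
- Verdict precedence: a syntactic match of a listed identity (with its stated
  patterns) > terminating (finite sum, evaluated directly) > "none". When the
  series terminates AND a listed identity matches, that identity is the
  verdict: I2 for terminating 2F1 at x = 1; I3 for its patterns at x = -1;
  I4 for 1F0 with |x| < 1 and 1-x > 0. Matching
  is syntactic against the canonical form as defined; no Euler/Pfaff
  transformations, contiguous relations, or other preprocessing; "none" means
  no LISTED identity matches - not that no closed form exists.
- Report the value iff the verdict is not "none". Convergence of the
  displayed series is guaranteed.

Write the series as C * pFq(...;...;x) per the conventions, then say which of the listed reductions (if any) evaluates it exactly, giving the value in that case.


Key observation: x = 1 and the (2k+1) factor (prefactor -12) shifts (1/2)_k to (3/2)_k.
Step ratio: r(k) = 1 * (k-3/2) (k+3/2) / [(k+11/2) (k+1)] - rational in k, leading ratio 1; with t_0 = -12, classification follows.

At argument 1: a 2F1 with upper {-3/2, 3/2}, lower {11/2}, scaled by C = -12. Verdict (x = 1): Gauss (I1, half-integer pattern) applies (x = 1; upper {-3/2, 3/2} half-integers, c = 11/2 in the evaluable pattern). Its exact value is (-19845/8192) * pi.


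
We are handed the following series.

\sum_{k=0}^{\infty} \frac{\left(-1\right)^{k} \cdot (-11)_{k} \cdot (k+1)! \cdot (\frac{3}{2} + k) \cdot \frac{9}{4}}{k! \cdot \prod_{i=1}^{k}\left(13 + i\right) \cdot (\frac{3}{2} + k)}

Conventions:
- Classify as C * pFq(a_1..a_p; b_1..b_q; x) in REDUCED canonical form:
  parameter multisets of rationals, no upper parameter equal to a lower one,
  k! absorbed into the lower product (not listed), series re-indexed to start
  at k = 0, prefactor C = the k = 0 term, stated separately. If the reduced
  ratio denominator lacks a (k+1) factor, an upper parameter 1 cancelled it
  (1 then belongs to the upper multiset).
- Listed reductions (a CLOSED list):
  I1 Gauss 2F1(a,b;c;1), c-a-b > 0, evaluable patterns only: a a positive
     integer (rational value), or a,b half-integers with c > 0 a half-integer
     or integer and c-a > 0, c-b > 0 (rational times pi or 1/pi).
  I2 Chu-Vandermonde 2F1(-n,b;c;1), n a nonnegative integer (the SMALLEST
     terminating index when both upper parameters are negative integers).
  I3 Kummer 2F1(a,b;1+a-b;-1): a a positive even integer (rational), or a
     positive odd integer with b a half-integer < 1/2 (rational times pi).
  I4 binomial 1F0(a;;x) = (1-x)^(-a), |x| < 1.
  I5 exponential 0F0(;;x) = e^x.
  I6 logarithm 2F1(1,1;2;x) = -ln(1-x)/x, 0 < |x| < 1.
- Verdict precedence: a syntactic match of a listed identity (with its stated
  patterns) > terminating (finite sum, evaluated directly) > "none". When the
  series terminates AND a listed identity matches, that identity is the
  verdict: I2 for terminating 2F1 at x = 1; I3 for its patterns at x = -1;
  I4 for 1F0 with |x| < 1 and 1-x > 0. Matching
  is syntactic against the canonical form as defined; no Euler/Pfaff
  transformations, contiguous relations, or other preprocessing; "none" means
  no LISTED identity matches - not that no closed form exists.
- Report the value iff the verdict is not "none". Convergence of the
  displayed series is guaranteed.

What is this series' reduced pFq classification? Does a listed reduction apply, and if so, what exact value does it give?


This is \frac{9}{4} * 2F1(-11, 2; 14; -1) in reduced canonical form. Verdict: this is Kummer's theorem (I3) (x = -1; c = 14 equals 1+a-b for upper {-11, 2}: listed pattern). Sum: \frac{117}{8}.

Key step: x = -1 and the factorial ratio (C = 9/4, x = -1) (k+a-1)!/(a-1)! is a rising factorial (a)_k.
Step ratio: r(k) = -1 * (k-11) (k+2) / [(k+14) (k+1)] ; factor over Q: parameters, x = -1, and C = \frac{9}{4}.


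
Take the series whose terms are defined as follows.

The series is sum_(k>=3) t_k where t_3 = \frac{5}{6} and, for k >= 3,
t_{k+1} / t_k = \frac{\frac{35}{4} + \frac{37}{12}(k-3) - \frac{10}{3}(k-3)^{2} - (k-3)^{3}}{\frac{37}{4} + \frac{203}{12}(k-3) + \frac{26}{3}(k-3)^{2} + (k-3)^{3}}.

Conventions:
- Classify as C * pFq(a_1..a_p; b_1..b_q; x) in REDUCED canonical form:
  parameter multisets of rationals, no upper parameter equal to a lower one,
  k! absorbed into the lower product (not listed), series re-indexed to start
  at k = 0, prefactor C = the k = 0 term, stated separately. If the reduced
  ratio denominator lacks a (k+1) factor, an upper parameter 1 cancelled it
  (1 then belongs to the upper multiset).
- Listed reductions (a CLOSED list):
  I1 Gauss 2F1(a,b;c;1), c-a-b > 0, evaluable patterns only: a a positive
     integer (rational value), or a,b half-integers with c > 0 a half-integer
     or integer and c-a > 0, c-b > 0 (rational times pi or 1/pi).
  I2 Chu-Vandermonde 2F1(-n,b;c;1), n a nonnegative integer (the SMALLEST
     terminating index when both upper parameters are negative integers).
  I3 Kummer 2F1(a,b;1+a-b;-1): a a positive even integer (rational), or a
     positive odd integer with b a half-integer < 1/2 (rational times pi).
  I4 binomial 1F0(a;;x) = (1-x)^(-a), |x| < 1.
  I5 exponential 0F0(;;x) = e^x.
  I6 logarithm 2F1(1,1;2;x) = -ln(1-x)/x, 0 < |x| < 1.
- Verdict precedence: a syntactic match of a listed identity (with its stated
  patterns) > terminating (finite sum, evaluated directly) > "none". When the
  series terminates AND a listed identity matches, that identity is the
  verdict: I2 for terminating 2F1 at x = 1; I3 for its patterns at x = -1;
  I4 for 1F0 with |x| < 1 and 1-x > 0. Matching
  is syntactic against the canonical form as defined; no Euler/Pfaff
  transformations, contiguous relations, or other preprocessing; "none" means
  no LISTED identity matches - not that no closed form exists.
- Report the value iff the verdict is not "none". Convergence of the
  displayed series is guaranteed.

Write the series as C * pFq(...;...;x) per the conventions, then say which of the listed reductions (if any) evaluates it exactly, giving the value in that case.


The tell: with t_0 = \frac{5}{6}, the expanded ratio factors over Q; C = 5/6, roots give parameters.
Consecutive-term ratio: r(k) = -1 * (k-\frac{5}{3}) (k+\frac{7}{2}) / [(k+\frac{37}{6}) (k+1)] - rational in k, leading ratio -1; with t_0 = \frac{5}{6}, classification follows.

Reduced: x = -1, 2F1, upper = {-\frac{5}{3}, \frac{7}{2}}, lower = {\frac{37}{6}}, C = \frac{5}{6}. Verdict: none (x = -1): each listed identity misses the multisets {-\frac{5}{3}, \frac{7}{2}} ; {\frac{37}{6}}.


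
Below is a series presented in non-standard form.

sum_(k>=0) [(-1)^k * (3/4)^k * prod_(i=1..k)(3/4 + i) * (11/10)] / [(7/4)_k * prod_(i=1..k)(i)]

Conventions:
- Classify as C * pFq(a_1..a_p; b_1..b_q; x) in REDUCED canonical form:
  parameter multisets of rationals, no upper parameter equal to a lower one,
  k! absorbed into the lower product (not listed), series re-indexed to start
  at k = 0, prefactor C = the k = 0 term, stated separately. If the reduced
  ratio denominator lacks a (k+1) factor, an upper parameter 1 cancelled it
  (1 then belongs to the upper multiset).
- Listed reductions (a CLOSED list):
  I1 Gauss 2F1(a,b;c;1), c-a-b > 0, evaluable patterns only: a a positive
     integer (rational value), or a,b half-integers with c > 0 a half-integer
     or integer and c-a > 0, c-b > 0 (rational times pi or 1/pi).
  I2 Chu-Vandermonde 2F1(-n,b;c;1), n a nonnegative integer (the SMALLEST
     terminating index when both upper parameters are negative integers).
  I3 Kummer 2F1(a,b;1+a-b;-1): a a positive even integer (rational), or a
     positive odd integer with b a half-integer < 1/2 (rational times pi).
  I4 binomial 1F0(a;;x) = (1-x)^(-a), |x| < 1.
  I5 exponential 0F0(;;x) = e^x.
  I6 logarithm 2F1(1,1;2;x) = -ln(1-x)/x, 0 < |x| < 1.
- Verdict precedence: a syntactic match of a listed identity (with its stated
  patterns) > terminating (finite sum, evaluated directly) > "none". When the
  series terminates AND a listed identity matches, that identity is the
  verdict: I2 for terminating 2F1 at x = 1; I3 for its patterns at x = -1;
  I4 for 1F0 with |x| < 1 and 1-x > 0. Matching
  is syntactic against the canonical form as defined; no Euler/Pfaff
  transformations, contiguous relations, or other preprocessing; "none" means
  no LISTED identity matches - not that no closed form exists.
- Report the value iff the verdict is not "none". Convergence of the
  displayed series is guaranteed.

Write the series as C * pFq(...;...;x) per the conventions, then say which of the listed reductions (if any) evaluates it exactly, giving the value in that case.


Reduced: x = -3/4, 0F0, upper = {-}, lower = {-}, C = 11/10. Verdict: the exponential series (I5) applies (the 0F0 exponential series at x = -3/4). Value: (11/10) * e^(-3/4).

Structural cue: from the first term 11/10: the parameter 7/4 appears in both the upper and lower lists and cancels.
Consecutive-term ratio: r(k) = (-3/4) * 1 / [(k+1)] - rational; roots negated = parameters, x = (-3/4), C = 11/10.


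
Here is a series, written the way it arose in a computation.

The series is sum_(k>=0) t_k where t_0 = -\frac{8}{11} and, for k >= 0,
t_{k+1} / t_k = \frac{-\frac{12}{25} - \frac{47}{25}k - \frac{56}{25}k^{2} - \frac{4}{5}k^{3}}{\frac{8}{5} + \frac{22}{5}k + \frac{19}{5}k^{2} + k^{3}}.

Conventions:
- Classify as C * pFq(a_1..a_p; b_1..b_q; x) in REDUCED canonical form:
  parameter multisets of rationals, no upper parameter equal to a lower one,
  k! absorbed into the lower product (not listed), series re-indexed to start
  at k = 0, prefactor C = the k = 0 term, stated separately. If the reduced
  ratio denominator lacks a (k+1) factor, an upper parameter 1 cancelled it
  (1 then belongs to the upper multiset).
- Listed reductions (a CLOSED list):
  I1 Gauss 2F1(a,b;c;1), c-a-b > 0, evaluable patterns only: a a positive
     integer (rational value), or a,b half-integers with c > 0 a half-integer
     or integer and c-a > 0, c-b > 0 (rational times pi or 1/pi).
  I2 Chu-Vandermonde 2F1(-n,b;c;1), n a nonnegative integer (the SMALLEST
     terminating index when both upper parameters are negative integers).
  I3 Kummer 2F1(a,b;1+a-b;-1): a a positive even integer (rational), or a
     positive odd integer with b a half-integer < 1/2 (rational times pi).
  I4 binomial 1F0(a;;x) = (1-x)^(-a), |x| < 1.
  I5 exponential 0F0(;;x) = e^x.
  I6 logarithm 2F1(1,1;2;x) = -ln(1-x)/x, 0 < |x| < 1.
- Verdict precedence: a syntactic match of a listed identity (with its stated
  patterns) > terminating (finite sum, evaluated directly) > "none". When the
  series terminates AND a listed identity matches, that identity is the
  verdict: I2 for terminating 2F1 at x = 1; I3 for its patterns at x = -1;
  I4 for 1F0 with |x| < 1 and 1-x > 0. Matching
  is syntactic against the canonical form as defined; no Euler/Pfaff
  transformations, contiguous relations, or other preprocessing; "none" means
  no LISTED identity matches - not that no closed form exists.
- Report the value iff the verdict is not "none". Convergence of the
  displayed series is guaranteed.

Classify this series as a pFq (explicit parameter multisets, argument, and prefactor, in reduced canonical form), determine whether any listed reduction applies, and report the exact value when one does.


This is -\frac{8}{11} * 2F1(\frac{1}{2}, \frac{3}{2}; 2; -\frac{4}{5}) in reduced canonical form. Verdict: none. A 2F1 with upper {\frac{1}{2}, \frac{3}{2}} fits none of I1-I6 at x = -\frac{4}{5}; the sum runs forever.

First insight: t_0 = -\frac{8}{11} here, and the parameter 4/5 appears in both the upper and lower lists and cancels.
Step ratio: r(k) = -\frac{4}{5} * (k+\frac{1}{2}) (k+\frac{3}{2}) / [(k+2) (k+1)] - rational in k. x = -\frac{4}{5}; t_0 = -\frac{8}{11}; negate the roots.


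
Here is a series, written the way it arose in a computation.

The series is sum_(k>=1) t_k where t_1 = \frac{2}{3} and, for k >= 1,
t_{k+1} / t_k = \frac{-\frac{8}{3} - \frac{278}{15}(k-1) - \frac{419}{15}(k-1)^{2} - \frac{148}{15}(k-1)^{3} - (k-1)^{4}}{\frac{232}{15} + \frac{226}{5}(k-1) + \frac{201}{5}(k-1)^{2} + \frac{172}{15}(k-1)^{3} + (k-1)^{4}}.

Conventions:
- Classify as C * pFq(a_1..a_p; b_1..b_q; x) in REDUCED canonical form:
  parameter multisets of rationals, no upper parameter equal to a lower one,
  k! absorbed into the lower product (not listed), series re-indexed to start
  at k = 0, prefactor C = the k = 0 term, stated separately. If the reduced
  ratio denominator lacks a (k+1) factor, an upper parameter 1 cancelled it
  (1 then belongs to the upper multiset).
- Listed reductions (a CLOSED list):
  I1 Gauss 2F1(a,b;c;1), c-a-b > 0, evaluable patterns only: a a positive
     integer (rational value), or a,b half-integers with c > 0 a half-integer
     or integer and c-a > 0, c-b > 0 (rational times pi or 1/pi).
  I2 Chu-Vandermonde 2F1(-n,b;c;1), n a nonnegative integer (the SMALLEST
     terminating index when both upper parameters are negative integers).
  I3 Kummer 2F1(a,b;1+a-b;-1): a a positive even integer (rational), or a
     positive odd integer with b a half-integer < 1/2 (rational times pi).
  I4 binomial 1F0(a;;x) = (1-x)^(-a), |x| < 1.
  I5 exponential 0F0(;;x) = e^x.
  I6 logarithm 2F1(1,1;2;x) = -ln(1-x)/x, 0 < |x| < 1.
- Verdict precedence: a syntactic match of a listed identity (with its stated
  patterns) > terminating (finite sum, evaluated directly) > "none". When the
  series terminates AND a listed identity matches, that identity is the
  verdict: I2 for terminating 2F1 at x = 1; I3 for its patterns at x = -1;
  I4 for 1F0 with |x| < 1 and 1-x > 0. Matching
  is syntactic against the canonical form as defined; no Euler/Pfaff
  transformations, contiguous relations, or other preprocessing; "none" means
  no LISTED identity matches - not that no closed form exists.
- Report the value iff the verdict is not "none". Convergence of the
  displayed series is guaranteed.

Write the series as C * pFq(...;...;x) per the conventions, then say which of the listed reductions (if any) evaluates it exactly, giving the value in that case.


With C = \frac{2}{3}: the canonical form is 2F1(\frac{1}{5}, 5; \frac{29}{5}; -1). Verdict: none - at argument -1 the multisets {\frac{1}{5}, 5} ; {\frac{29}{5}} match no listed identity.

Structural cue: with t_0 = \frac{2}{3}, the ratio is unreduced: k + 2/3 divides both sides (prefactor 2/3).
Ratio: r(k) = -1 * (k+\frac{1}{5}) (k+5) / [(k+\frac{29}{5}) (k+1)] ; factor over Q: parameters, x = -1, and C = \frac{2}{3}.


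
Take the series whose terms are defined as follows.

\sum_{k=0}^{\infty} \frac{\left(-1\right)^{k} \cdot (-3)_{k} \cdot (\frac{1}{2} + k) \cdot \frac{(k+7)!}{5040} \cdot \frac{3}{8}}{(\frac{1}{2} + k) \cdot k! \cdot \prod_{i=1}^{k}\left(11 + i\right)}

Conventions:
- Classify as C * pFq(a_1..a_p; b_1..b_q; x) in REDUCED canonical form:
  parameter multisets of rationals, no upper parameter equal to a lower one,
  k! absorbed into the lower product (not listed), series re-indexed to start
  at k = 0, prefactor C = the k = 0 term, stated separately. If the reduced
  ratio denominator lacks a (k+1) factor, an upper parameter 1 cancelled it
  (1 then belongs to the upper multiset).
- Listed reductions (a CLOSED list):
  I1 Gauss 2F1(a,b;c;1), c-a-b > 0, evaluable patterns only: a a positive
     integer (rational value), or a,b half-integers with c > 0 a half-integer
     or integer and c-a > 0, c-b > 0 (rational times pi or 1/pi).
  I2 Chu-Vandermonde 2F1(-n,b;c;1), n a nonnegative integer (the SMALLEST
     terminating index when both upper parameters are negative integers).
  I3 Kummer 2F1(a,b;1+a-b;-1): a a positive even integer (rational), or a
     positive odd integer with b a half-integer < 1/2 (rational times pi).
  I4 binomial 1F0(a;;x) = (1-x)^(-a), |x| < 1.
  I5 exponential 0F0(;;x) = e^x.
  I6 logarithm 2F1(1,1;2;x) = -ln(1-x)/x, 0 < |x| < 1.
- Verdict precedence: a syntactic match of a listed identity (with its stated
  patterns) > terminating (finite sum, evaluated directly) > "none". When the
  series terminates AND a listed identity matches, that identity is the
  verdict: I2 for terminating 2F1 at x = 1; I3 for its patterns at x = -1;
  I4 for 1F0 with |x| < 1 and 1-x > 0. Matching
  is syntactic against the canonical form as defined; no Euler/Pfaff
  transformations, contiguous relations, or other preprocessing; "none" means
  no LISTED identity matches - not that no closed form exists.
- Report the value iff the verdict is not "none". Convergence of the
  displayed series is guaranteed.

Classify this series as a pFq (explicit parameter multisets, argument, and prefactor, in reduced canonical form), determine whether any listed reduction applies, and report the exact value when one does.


At argument -1: a 2F1 with upper {-3, 8}, lower {12}, scaled by C = \frac{3}{8}. Verdict: Kummer's theorem (I3) matches (x = -1; c = 12 equals 1+a-b for upper {-3, 8}: listed pattern). Value: \frac{99}{56}.

First insight: t_0 = \frac{3}{8} here, and the lower running product (C = 3/8, x = -1) is a rising factorial.
Step ratio: r(k) = -1 * (k-3) (k+8) / [(k+12) (k+1)] - poly over poly, x = -1 from leading terms; C = \frac{3}{8} at k = 0.


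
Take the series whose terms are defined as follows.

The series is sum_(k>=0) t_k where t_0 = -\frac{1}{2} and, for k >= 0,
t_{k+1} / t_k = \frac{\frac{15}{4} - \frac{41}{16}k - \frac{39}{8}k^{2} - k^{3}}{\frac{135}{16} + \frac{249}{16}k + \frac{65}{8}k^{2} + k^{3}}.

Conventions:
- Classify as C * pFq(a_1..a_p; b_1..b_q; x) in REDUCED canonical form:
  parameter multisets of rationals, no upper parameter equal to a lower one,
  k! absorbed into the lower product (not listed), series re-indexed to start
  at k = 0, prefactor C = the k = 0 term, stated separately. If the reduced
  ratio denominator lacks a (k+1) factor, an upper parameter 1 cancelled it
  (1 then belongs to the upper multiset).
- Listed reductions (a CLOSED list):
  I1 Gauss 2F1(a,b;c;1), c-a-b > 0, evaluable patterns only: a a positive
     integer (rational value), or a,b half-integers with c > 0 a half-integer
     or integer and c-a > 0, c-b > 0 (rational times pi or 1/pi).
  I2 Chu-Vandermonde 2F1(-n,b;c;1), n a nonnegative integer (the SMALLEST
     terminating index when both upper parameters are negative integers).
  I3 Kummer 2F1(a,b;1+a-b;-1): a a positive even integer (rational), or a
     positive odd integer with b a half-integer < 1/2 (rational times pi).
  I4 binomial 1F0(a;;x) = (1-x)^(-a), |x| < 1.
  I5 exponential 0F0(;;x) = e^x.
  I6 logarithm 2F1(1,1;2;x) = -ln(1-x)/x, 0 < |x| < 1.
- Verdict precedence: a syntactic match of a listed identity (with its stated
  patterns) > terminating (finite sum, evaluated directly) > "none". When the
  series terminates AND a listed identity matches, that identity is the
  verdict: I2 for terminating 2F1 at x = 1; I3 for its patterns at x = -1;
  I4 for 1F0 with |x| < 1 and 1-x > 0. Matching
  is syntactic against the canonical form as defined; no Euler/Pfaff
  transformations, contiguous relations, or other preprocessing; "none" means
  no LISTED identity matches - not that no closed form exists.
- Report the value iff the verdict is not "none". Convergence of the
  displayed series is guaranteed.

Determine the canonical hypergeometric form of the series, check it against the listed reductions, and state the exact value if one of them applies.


Key observation: t_0 = -\frac{1}{2} here, and cancel k + 3/2 from the displayed ratio first; then C = -1/2, x = -1.
Term ratio: r(k) = -1 * (k-\frac{5}{8}) (k+4) / [(k+\frac{45}{8}) (k+1)] - rational in k, leading ratio -1; with t_0 = -\frac{1}{2}, classification follows.

With C = -\frac{1}{2}: the canonical form is 2F1(-\frac{5}{8}, 4; \frac{45}{8}; -1). Verdict: Kummer's theorem (I3) applies (x = -1; c = \frac{45}{8} equals 1+a-b for upper {-\frac{5}{8}, 4}: listed pattern). Its exact value is -\frac{1073}{1536}.


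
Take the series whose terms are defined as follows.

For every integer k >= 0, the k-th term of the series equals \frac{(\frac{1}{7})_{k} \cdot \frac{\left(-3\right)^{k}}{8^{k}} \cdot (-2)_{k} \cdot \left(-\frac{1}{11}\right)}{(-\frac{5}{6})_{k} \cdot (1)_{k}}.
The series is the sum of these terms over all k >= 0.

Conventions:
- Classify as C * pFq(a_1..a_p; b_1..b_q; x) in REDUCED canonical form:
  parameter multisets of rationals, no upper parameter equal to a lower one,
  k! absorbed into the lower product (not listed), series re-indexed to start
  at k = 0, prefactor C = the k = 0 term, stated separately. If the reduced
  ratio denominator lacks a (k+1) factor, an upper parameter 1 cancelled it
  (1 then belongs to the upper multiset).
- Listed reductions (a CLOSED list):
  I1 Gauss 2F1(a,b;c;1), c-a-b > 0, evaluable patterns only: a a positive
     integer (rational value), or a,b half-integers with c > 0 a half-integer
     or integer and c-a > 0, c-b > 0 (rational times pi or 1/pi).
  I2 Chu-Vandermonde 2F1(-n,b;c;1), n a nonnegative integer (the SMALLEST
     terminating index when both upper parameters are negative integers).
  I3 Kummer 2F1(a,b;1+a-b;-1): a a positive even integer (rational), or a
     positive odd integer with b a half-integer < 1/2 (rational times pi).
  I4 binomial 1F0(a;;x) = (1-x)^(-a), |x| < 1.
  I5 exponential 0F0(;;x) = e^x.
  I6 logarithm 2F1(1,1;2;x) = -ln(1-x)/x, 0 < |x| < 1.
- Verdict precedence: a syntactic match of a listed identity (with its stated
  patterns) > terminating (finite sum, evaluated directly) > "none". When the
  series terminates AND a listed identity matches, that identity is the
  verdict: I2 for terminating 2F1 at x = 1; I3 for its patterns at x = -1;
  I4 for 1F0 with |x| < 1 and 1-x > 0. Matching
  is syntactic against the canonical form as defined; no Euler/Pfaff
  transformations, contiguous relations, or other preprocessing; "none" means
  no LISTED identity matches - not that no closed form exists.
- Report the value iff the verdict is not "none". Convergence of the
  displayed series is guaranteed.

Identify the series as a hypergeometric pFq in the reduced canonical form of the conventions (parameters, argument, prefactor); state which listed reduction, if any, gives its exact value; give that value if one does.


Key observation: t_0 being -\frac{1}{11}, the two geometric factors (C = -1/11) combine into one argument.
Term ratio: r(k) = -\frac{3}{8} * (k-2) (k+\frac{1}{7}) / [(k-\frac{5}{6}) (k+1)] - rational in k, leading ratio -\frac{3}{8}; with t_0 = -\frac{1}{11}, classification follows.

With C = -\frac{1}{11}: the canonical form is 2F1(-2, \frac{1}{7}; -\frac{5}{6}; -\frac{3}{8}). Verdict: terminating - upper -2 stops the sum at k = 2; the 3 terms are added exactly. Its exact value is -\frac{173}{2695}.


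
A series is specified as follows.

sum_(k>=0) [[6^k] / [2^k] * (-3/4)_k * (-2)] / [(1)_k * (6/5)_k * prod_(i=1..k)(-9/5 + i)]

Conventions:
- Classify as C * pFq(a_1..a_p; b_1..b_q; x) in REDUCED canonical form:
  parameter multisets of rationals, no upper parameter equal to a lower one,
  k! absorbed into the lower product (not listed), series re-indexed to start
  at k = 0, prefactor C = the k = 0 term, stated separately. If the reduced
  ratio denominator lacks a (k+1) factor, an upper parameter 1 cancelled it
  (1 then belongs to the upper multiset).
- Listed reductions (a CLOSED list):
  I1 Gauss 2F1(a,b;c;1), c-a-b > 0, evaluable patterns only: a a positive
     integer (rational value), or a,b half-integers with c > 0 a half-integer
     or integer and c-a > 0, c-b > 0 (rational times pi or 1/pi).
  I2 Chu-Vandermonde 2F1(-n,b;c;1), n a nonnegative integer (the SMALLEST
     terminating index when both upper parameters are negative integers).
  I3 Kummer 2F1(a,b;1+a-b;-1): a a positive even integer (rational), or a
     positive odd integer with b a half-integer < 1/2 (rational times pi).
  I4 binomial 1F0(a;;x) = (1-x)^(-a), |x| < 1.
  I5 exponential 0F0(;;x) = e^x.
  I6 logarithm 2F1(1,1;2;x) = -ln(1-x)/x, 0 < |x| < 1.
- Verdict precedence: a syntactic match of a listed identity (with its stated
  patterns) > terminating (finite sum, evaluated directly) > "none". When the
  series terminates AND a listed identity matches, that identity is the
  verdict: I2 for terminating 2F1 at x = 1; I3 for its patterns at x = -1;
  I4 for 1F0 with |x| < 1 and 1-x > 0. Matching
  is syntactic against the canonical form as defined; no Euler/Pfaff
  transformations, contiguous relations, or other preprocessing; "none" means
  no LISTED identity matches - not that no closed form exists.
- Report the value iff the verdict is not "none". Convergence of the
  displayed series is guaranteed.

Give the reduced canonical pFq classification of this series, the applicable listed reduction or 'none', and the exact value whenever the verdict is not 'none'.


Reduced: x = 3, 1F2, upper = {-3/4}, lower = {-4/5, 6/5}, C = -2. Verdict: none - this 1F2 at x = 3 matches no listed pattern, and upper {-3/4} holds no stopper.

Structural cue: x = 3 and the two k-th powers (prefactor -2) combine into one argument.
Step ratio: r(k) = 3 * (k-3/4) / [(k-4/5) (k+6/5) (k+1)] - rational; roots negated = parameters, x = 3, C = -2.
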